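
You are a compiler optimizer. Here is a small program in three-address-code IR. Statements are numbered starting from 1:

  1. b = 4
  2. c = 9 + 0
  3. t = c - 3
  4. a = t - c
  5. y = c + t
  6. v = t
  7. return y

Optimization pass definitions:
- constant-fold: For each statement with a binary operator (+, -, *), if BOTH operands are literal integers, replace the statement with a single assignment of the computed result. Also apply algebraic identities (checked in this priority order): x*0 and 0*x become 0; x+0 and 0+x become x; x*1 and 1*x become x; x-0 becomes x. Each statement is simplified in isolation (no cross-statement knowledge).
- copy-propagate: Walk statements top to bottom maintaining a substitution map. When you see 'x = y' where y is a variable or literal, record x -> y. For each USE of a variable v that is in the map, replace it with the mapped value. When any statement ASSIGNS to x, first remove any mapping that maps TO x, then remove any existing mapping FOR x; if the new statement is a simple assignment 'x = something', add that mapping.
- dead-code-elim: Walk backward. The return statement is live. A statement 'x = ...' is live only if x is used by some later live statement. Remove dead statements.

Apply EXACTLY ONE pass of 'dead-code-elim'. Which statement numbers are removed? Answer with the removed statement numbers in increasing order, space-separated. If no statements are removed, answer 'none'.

Backward liveness scan:
Stmt 1 'b = 4': DEAD (b not in live set [])
Stmt 2 'c = 9 + 0': KEEP (c is live); live-in = []
Stmt 3 't = c - 3': KEEP (t is live); live-in = ['c']
Stmt 4 'a = t - c': DEAD (a not in live set ['c', 't'])
Stmt 5 'y = c + t': KEEP (y is live); live-in = ['c', 't']
Stmt 6 'v = t': DEAD (v not in live set ['y'])
Stmt 7 'return y': KEEP (return); live-in = ['y']
Removed statement numbers: [1, 4, 6]
Surviving IR:
  c = 9 + 0
  t = c - 3
  y = c + t
  return y

Answer: 1 4 6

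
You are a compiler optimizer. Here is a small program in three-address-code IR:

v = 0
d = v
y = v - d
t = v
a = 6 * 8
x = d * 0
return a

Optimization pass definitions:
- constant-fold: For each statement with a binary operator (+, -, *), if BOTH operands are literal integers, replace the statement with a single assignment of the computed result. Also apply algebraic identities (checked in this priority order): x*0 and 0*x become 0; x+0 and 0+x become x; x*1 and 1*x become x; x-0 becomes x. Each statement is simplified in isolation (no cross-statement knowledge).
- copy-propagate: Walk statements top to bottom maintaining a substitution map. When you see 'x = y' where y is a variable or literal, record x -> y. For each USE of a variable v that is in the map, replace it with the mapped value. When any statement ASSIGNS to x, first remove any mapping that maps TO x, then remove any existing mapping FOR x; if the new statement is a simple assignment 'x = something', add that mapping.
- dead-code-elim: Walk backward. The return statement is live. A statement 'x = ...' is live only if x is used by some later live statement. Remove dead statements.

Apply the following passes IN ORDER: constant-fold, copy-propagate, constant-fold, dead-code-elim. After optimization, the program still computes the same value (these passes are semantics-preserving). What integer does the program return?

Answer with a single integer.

Answer: 48

Derivation:
Initial IR:
  v = 0
  d = v
  y = v - d
  t = v
  a = 6 * 8
  x = d * 0
  return a
After constant-fold (7 stmts):
  v = 0
  d = v
  y = v - d
  t = v
  a = 48
  x = 0
  return a
After copy-propagate (7 stmts):
  v = 0
  d = 0
  y = 0 - 0
  t = 0
  a = 48
  x = 0
  return 48
After constant-fold (7 stmts):
  v = 0
  d = 0
  y = 0
  t = 0
  a = 48
  x = 0
  return 48
After dead-code-elim (1 stmts):
  return 48
Evaluate:
  v = 0  =>  v = 0
  d = v  =>  d = 0
  y = v - d  =>  y = 0
  t = v  =>  t = 0
  a = 6 * 8  =>  a = 48
  x = d * 0  =>  x = 0
  return a = 48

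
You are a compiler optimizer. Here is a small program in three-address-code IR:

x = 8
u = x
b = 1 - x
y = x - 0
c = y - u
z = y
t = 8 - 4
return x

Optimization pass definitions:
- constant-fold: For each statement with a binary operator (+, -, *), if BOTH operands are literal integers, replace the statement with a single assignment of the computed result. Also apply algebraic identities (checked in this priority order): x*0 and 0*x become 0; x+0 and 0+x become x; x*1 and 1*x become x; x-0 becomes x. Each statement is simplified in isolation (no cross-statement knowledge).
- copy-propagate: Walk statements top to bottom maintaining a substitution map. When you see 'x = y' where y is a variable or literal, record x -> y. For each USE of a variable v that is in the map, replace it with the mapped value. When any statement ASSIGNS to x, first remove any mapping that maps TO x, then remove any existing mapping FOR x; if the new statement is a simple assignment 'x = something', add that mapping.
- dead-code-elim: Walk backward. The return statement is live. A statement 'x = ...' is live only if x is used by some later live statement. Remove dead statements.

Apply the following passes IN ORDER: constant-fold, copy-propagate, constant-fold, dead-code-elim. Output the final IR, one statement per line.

Answer: return 8

Derivation:
Initial IR:
  x = 8
  u = x
  b = 1 - x
  y = x - 0
  c = y - u
  z = y
  t = 8 - 4
  return x
After constant-fold (8 stmts):
  x = 8
  u = x
  b = 1 - x
  y = x
  c = y - u
  z = y
  t = 4
  return x
After copy-propagate (8 stmts):
  x = 8
  u = 8
  b = 1 - 8
  y = 8
  c = 8 - 8
  z = 8
  t = 4
  return 8
After constant-fold (8 stmts):
  x = 8
  u = 8
  b = -7
  y = 8
  c = 0
  z = 8
  t = 4
  return 8
After dead-code-elim (1 stmts):
  return 8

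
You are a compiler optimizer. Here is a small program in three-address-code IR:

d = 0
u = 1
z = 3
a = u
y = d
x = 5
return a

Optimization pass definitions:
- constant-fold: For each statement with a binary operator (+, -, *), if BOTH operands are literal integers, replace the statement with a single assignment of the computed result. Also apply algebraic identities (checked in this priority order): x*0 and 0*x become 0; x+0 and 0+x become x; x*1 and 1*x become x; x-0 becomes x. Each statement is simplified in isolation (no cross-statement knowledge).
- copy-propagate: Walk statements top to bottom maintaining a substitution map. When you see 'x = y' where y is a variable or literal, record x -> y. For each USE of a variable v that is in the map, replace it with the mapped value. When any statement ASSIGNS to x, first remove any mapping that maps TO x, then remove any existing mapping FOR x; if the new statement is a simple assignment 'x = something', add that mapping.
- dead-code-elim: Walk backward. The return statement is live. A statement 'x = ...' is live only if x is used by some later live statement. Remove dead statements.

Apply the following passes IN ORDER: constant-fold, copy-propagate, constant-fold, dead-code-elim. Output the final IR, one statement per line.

Initial IR:
  d = 0
  u = 1
  z = 3
  a = u
  y = d
  x = 5
  return a
After constant-fold (7 stmts):
  d = 0
  u = 1
  z = 3
  a = u
  y = d
  x = 5
  return a
After copy-propagate (7 stmts):
  d = 0
  u = 1
  z = 3
  a = 1
  y = 0
  x = 5
  return 1
After constant-fold (7 stmts):
  d = 0
  u = 1
  z = 3
  a = 1
  y = 0
  x = 5
  return 1
After dead-code-elim (1 stmts):
  return 1

Answer: return 1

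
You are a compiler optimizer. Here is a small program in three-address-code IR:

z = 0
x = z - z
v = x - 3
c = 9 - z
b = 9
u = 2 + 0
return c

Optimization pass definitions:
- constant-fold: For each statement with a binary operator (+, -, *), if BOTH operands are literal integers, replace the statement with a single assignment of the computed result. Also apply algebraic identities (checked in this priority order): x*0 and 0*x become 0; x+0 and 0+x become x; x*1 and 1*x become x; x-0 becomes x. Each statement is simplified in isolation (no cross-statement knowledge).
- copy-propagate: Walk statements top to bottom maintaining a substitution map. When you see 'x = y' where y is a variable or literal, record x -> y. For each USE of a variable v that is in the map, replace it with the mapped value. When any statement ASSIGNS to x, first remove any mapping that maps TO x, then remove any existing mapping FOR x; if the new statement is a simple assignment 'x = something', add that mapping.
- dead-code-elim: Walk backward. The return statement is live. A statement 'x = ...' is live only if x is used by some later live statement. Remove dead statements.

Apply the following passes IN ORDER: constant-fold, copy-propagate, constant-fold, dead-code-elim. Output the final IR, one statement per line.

Initial IR:
  z = 0
  x = z - z
  v = x - 3
  c = 9 - z
  b = 9
  u = 2 + 0
  return c
After constant-fold (7 stmts):
  z = 0
  x = z - z
  v = x - 3
  c = 9 - z
  b = 9
  u = 2
  return c
After copy-propagate (7 stmts):
  z = 0
  x = 0 - 0
  v = x - 3
  c = 9 - 0
  b = 9
  u = 2
  return c
After constant-fold (7 stmts):
  z = 0
  x = 0
  v = x - 3
  c = 9
  b = 9
  u = 2
  return c
After dead-code-elim (2 stmts):
  c = 9
  return c

Answer: c = 9
return c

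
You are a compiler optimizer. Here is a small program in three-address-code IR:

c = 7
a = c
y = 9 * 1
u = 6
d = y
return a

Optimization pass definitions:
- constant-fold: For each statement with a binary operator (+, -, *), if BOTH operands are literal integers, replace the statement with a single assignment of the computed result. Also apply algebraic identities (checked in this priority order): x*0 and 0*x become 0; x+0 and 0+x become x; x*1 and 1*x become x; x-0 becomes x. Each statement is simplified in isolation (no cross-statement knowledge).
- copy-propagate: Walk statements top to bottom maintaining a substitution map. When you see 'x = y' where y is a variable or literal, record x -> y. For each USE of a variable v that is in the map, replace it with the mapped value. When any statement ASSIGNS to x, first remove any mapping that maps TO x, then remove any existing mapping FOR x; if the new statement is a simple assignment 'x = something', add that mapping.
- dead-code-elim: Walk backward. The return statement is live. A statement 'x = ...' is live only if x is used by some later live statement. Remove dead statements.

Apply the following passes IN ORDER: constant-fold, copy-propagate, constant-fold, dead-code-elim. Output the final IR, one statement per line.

Answer: return 7

Derivation:
Initial IR:
  c = 7
  a = c
  y = 9 * 1
  u = 6
  d = y
  return a
After constant-fold (6 stmts):
  c = 7
  a = c
  y = 9
  u = 6
  d = y
  return a
After copy-propagate (6 stmts):
  c = 7
  a = 7
  y = 9
  u = 6
  d = 9
  return 7
After constant-fold (6 stmts):
  c = 7
  a = 7
  y = 9
  u = 6
  d = 9
  return 7
After dead-code-elim (1 stmts):
  return 7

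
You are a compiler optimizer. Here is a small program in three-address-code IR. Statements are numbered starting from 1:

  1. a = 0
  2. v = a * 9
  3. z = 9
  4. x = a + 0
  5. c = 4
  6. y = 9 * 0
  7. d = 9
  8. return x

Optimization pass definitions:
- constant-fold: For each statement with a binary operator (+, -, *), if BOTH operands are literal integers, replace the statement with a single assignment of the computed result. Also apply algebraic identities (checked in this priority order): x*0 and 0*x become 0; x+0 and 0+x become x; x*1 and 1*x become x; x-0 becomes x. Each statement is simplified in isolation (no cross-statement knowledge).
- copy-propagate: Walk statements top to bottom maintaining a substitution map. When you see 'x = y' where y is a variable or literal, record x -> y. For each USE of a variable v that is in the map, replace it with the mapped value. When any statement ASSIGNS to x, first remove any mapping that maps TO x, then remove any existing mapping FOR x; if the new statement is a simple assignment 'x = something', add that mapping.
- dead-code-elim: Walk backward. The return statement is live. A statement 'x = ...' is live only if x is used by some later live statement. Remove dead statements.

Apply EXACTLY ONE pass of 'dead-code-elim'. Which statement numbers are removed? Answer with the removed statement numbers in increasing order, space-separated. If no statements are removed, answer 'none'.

Answer: 2 3 5 6 7

Derivation:
Backward liveness scan:
Stmt 1 'a = 0': KEEP (a is live); live-in = []
Stmt 2 'v = a * 9': DEAD (v not in live set ['a'])
Stmt 3 'z = 9': DEAD (z not in live set ['a'])
Stmt 4 'x = a + 0': KEEP (x is live); live-in = ['a']
Stmt 5 'c = 4': DEAD (c not in live set ['x'])
Stmt 6 'y = 9 * 0': DEAD (y not in live set ['x'])
Stmt 7 'd = 9': DEAD (d not in live set ['x'])
Stmt 8 'return x': KEEP (return); live-in = ['x']
Removed statement numbers: [2, 3, 5, 6, 7]
Surviving IR:
  a = 0
  x = a + 0
  return x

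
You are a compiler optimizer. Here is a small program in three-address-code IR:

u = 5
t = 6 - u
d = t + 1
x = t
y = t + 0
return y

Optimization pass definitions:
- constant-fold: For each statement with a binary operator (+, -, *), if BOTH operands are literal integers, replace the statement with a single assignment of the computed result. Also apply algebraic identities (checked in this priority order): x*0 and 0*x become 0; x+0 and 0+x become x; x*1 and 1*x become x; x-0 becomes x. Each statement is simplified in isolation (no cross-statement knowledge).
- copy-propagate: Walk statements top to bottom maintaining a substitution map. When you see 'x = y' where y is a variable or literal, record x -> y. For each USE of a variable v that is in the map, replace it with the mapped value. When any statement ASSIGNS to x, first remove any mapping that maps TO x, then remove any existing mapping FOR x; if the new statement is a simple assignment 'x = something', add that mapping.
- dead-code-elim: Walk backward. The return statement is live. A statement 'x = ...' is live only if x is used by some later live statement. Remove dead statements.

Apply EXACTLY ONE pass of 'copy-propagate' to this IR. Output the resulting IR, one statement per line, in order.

Answer: u = 5
t = 6 - 5
d = t + 1
x = t
y = t + 0
return y

Derivation:
Applying copy-propagate statement-by-statement:
  [1] u = 5  (unchanged)
  [2] t = 6 - u  -> t = 6 - 5
  [3] d = t + 1  (unchanged)
  [4] x = t  (unchanged)
  [5] y = t + 0  (unchanged)
  [6] return y  (unchanged)
Result (6 stmts):
  u = 5
  t = 6 - 5
  d = t + 1
  x = t
  y = t + 0
  return y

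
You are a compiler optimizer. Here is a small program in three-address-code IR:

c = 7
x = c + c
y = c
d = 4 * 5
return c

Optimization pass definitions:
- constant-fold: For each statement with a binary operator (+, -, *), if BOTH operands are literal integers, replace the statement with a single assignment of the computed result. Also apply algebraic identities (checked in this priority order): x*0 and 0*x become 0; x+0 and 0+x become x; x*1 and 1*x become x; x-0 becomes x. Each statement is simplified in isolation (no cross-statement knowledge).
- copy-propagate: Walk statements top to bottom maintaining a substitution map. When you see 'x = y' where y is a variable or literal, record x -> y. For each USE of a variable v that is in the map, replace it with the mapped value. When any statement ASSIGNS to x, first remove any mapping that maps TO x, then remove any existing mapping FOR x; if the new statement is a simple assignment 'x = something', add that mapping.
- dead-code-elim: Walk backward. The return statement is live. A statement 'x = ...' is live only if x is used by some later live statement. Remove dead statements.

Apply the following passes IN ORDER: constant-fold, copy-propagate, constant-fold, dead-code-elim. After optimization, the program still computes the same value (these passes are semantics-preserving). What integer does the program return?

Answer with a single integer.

Initial IR:
  c = 7
  x = c + c
  y = c
  d = 4 * 5
  return c
After constant-fold (5 stmts):
  c = 7
  x = c + c
  y = c
  d = 20
  return c
After copy-propagate (5 stmts):
  c = 7
  x = 7 + 7
  y = 7
  d = 20
  return 7
After constant-fold (5 stmts):
  c = 7
  x = 14
  y = 7
  d = 20
  return 7
After dead-code-elim (1 stmts):
  return 7
Evaluate:
  c = 7  =>  c = 7
  x = c + c  =>  x = 14
  y = c  =>  y = 7
  d = 4 * 5  =>  d = 20
  return c = 7

Answer: 7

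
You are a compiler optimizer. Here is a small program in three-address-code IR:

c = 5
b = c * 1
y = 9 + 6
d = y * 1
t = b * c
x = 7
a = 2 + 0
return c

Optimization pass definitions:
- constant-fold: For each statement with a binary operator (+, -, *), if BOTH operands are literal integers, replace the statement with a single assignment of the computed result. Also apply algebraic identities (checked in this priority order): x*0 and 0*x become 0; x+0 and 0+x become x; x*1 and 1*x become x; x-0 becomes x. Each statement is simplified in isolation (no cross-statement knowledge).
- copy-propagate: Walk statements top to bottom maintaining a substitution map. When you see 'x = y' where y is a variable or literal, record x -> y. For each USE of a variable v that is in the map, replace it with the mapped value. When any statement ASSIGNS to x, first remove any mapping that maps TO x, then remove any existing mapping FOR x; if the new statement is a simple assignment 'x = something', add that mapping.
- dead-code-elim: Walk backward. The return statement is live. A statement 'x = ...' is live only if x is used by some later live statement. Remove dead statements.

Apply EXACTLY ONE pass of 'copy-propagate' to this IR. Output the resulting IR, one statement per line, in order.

Answer: c = 5
b = 5 * 1
y = 9 + 6
d = y * 1
t = b * 5
x = 7
a = 2 + 0
return 5

Derivation:
Applying copy-propagate statement-by-statement:
  [1] c = 5  (unchanged)
  [2] b = c * 1  -> b = 5 * 1
  [3] y = 9 + 6  (unchanged)
  [4] d = y * 1  (unchanged)
  [5] t = b * c  -> t = b * 5
  [6] x = 7  (unchanged)
  [7] a = 2 + 0  (unchanged)
  [8] return c  -> return 5
Result (8 stmts):
  c = 5
  b = 5 * 1
  y = 9 + 6
  d = y * 1
  t = b * 5
  x = 7
  a = 2 + 0
  return 5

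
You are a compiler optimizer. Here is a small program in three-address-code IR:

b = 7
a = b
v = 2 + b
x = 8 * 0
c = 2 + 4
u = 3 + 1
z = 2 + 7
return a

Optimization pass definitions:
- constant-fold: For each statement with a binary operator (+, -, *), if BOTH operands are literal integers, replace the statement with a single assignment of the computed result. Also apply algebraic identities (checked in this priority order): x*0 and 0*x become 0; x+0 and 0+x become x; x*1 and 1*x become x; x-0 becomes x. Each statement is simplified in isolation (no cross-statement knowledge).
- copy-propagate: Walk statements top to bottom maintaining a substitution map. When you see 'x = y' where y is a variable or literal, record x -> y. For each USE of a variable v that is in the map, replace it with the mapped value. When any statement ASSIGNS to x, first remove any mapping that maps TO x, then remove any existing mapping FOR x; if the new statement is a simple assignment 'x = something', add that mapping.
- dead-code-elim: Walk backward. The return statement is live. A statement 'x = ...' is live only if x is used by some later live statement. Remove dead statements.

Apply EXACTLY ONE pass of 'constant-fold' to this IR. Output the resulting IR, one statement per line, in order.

Answer: b = 7
a = b
v = 2 + b
x = 0
c = 6
u = 4
z = 9
return a

Derivation:
Applying constant-fold statement-by-statement:
  [1] b = 7  (unchanged)
  [2] a = b  (unchanged)
  [3] v = 2 + b  (unchanged)
  [4] x = 8 * 0  -> x = 0
  [5] c = 2 + 4  -> c = 6
  [6] u = 3 + 1  -> u = 4
  [7] z = 2 + 7  -> z = 9
  [8] return a  (unchanged)
Result (8 stmts):
  b = 7
  a = b
  v = 2 + b
  x = 0
  c = 6
  u = 4
  z = 9
  return a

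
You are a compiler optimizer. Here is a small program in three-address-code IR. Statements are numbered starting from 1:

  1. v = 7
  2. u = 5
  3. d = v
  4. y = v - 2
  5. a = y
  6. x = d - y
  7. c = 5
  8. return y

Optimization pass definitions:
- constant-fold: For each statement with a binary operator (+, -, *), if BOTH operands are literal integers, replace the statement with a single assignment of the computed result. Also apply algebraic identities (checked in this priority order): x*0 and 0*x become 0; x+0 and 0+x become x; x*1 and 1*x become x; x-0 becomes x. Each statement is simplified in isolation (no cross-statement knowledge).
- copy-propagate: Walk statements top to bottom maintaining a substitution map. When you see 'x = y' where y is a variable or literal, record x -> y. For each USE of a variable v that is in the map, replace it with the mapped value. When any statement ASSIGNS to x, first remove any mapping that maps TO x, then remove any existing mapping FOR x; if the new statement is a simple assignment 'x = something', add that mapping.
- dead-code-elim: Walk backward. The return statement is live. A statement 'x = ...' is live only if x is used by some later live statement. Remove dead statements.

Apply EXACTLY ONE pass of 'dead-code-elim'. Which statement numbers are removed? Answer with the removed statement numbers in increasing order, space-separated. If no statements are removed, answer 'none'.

Backward liveness scan:
Stmt 1 'v = 7': KEEP (v is live); live-in = []
Stmt 2 'u = 5': DEAD (u not in live set ['v'])
Stmt 3 'd = v': DEAD (d not in live set ['v'])
Stmt 4 'y = v - 2': KEEP (y is live); live-in = ['v']
Stmt 5 'a = y': DEAD (a not in live set ['y'])
Stmt 6 'x = d - y': DEAD (x not in live set ['y'])
Stmt 7 'c = 5': DEAD (c not in live set ['y'])
Stmt 8 'return y': KEEP (return); live-in = ['y']
Removed statement numbers: [2, 3, 5, 6, 7]
Surviving IR:
  v = 7
  y = v - 2
  return y

Answer: 2 3 5 6 7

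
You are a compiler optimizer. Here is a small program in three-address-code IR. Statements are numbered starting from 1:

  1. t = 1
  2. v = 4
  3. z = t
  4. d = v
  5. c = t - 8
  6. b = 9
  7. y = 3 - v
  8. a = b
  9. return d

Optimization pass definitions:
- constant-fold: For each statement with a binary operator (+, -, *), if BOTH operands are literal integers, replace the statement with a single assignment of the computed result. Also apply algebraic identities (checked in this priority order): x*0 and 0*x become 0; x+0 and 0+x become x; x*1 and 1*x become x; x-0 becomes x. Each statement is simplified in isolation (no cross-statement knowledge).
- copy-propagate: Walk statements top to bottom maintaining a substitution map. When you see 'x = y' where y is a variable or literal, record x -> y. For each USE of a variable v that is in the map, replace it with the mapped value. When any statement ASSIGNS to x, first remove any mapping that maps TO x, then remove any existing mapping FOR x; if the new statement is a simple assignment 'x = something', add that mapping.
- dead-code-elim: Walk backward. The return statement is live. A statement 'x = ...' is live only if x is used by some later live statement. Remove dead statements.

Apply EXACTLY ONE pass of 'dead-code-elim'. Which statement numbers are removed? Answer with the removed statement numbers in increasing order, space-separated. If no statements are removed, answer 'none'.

Answer: 1 3 5 6 7 8

Derivation:
Backward liveness scan:
Stmt 1 't = 1': DEAD (t not in live set [])
Stmt 2 'v = 4': KEEP (v is live); live-in = []
Stmt 3 'z = t': DEAD (z not in live set ['v'])
Stmt 4 'd = v': KEEP (d is live); live-in = ['v']
Stmt 5 'c = t - 8': DEAD (c not in live set ['d'])
Stmt 6 'b = 9': DEAD (b not in live set ['d'])
Stmt 7 'y = 3 - v': DEAD (y not in live set ['d'])
Stmt 8 'a = b': DEAD (a not in live set ['d'])
Stmt 9 'return d': KEEP (return); live-in = ['d']
Removed statement numbers: [1, 3, 5, 6, 7, 8]
Surviving IR:
  v = 4
  d = v
  return d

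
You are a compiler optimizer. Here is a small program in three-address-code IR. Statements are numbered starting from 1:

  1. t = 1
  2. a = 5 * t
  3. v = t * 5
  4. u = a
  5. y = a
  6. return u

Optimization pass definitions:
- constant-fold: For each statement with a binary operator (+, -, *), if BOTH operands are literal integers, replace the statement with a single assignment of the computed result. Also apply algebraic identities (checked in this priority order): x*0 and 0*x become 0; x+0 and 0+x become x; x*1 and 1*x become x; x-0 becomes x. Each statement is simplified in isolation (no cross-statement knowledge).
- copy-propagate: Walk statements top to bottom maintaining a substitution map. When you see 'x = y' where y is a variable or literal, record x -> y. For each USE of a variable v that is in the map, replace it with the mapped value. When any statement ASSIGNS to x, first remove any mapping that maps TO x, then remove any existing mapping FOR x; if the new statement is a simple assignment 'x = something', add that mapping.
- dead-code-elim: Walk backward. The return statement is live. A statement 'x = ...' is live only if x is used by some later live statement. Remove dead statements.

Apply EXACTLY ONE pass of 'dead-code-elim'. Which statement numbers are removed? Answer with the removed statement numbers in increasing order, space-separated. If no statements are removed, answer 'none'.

Backward liveness scan:
Stmt 1 't = 1': KEEP (t is live); live-in = []
Stmt 2 'a = 5 * t': KEEP (a is live); live-in = ['t']
Stmt 3 'v = t * 5': DEAD (v not in live set ['a'])
Stmt 4 'u = a': KEEP (u is live); live-in = ['a']
Stmt 5 'y = a': DEAD (y not in live set ['u'])
Stmt 6 'return u': KEEP (return); live-in = ['u']
Removed statement numbers: [3, 5]
Surviving IR:
  t = 1
  a = 5 * t
  u = a
  return u

Answer: 3 5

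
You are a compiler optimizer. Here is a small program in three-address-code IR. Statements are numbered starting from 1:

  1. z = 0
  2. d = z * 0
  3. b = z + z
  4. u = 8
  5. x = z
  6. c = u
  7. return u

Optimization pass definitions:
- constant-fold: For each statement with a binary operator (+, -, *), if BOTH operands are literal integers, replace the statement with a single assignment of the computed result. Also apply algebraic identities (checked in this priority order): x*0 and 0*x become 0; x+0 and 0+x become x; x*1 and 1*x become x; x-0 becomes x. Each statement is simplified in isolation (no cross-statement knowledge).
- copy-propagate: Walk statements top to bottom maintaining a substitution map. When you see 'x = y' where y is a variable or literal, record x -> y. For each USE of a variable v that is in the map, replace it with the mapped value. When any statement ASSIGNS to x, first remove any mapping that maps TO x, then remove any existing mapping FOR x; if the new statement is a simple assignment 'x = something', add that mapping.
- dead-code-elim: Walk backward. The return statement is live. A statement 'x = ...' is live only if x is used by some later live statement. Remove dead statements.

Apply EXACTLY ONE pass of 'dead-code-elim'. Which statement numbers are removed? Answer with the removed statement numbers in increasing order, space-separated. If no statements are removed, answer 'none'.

Backward liveness scan:
Stmt 1 'z = 0': DEAD (z not in live set [])
Stmt 2 'd = z * 0': DEAD (d not in live set [])
Stmt 3 'b = z + z': DEAD (b not in live set [])
Stmt 4 'u = 8': KEEP (u is live); live-in = []
Stmt 5 'x = z': DEAD (x not in live set ['u'])
Stmt 6 'c = u': DEAD (c not in live set ['u'])
Stmt 7 'return u': KEEP (return); live-in = ['u']
Removed statement numbers: [1, 2, 3, 5, 6]
Surviving IR:
  u = 8
  return u

Answer: 1 2 3 5 6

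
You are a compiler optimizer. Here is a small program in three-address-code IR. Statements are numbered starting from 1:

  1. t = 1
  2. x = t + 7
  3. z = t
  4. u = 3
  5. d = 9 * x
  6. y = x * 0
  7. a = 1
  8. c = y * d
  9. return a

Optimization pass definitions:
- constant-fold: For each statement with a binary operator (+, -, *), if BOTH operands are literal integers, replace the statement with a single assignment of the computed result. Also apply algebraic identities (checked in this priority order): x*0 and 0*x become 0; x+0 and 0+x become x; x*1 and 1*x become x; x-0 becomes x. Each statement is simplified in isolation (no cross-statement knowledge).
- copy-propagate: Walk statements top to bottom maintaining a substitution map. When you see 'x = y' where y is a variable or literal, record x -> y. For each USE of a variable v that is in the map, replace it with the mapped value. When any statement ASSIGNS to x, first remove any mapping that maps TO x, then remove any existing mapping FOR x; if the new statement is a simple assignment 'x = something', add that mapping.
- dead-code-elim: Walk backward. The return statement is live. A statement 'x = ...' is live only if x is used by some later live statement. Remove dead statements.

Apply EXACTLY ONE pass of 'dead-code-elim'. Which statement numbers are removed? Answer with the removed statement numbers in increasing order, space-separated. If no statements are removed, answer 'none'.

Backward liveness scan:
Stmt 1 't = 1': DEAD (t not in live set [])
Stmt 2 'x = t + 7': DEAD (x not in live set [])
Stmt 3 'z = t': DEAD (z not in live set [])
Stmt 4 'u = 3': DEAD (u not in live set [])
Stmt 5 'd = 9 * x': DEAD (d not in live set [])
Stmt 6 'y = x * 0': DEAD (y not in live set [])
Stmt 7 'a = 1': KEEP (a is live); live-in = []
Stmt 8 'c = y * d': DEAD (c not in live set ['a'])
Stmt 9 'return a': KEEP (return); live-in = ['a']
Removed statement numbers: [1, 2, 3, 4, 5, 6, 8]
Surviving IR:
  a = 1
  return a

Answer: 1 2 3 4 5 6 8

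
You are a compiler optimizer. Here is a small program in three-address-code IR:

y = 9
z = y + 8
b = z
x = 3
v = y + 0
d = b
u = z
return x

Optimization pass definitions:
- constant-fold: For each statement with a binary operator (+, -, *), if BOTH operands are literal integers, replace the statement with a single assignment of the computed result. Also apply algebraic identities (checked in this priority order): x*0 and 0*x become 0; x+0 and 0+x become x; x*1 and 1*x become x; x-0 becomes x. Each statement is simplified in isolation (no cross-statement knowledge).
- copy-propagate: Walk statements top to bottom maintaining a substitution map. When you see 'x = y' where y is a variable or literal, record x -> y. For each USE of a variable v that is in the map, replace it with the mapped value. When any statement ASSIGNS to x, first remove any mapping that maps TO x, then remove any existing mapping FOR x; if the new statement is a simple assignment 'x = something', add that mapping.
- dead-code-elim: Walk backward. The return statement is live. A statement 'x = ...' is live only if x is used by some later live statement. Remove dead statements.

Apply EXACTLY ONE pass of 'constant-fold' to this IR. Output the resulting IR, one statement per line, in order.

Applying constant-fold statement-by-statement:
  [1] y = 9  (unchanged)
  [2] z = y + 8  (unchanged)
  [3] b = z  (unchanged)
  [4] x = 3  (unchanged)
  [5] v = y + 0  -> v = y
  [6] d = b  (unchanged)
  [7] u = z  (unchanged)
  [8] return x  (unchanged)
Result (8 stmts):
  y = 9
  z = y + 8
  b = z
  x = 3
  v = y
  d = b
  u = z
  return x

Answer: y = 9
z = y + 8
b = z
x = 3
v = y
d = b
u = z
return x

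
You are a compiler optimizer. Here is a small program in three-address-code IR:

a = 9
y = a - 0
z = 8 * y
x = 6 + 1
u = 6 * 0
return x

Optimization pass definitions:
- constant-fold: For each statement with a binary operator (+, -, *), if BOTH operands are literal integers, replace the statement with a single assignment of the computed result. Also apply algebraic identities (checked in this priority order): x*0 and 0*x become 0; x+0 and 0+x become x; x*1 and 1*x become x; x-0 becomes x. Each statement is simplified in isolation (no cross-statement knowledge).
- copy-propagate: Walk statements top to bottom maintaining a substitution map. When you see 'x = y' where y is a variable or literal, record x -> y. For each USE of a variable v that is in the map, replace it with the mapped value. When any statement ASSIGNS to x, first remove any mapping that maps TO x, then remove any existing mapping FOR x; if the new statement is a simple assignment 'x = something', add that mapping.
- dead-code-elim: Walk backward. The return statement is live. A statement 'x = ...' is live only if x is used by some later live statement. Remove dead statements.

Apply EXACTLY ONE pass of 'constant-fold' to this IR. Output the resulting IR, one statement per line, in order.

Applying constant-fold statement-by-statement:
  [1] a = 9  (unchanged)
  [2] y = a - 0  -> y = a
  [3] z = 8 * y  (unchanged)
  [4] x = 6 + 1  -> x = 7
  [5] u = 6 * 0  -> u = 0
  [6] return x  (unchanged)
Result (6 stmts):
  a = 9
  y = a
  z = 8 * y
  x = 7
  u = 0
  return x

Answer: a = 9
y = a
z = 8 * y
x = 7
u = 0
return x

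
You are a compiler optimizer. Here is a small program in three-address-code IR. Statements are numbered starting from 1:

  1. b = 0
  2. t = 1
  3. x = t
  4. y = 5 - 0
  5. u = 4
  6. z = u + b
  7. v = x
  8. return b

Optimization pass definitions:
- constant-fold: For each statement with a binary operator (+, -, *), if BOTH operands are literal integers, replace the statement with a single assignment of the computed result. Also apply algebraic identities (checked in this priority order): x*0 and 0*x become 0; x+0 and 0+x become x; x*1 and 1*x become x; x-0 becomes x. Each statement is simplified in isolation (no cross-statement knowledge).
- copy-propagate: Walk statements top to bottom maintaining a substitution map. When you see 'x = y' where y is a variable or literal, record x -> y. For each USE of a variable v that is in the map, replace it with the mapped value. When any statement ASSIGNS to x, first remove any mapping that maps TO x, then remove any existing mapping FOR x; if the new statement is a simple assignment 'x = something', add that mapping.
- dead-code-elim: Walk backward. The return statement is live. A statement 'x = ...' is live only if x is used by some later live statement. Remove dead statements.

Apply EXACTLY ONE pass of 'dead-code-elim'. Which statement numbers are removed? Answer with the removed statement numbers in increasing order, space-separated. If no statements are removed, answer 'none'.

Backward liveness scan:
Stmt 1 'b = 0': KEEP (b is live); live-in = []
Stmt 2 't = 1': DEAD (t not in live set ['b'])
Stmt 3 'x = t': DEAD (x not in live set ['b'])
Stmt 4 'y = 5 - 0': DEAD (y not in live set ['b'])
Stmt 5 'u = 4': DEAD (u not in live set ['b'])
Stmt 6 'z = u + b': DEAD (z not in live set ['b'])
Stmt 7 'v = x': DEAD (v not in live set ['b'])
Stmt 8 'return b': KEEP (return); live-in = ['b']
Removed statement numbers: [2, 3, 4, 5, 6, 7]
Surviving IR:
  b = 0
  return b

Answer: 2 3 4 5 6 7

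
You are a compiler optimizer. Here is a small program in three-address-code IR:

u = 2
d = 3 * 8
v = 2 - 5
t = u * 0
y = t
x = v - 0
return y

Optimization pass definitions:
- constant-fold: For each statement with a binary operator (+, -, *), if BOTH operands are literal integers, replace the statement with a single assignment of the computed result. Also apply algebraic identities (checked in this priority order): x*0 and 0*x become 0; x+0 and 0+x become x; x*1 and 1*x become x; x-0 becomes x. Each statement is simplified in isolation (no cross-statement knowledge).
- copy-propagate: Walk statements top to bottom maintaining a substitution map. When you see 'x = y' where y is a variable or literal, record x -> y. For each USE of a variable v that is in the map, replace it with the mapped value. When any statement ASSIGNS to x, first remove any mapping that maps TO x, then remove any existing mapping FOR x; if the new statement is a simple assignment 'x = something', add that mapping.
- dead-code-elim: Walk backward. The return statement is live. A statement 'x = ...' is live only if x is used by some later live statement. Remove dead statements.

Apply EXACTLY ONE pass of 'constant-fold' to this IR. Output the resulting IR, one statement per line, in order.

Answer: u = 2
d = 24
v = -3
t = 0
y = t
x = v
return y

Derivation:
Applying constant-fold statement-by-statement:
  [1] u = 2  (unchanged)
  [2] d = 3 * 8  -> d = 24
  [3] v = 2 - 5  -> v = -3
  [4] t = u * 0  -> t = 0
  [5] y = t  (unchanged)
  [6] x = v - 0  -> x = v
  [7] return y  (unchanged)
Result (7 stmts):
  u = 2
  d = 24
  v = -3
  t = 0
  y = t
  x = v
  return y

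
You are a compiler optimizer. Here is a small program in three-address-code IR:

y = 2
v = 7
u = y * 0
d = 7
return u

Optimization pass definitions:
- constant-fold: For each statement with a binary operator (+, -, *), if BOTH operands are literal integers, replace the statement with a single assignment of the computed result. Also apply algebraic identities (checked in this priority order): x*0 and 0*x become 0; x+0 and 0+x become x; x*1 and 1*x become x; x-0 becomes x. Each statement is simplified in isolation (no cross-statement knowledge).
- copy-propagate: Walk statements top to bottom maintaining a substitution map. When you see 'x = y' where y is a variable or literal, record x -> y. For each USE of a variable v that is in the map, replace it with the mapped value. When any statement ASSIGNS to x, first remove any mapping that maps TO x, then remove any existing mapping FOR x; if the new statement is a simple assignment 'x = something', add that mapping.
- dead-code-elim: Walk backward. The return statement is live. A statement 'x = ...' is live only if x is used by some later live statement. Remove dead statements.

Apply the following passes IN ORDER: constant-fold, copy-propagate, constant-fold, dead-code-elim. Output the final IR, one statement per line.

Answer: return 0

Derivation:
Initial IR:
  y = 2
  v = 7
  u = y * 0
  d = 7
  return u
After constant-fold (5 stmts):
  y = 2
  v = 7
  u = 0
  d = 7
  return u
After copy-propagate (5 stmts):
  y = 2
  v = 7
  u = 0
  d = 7
  return 0
After constant-fold (5 stmts):
  y = 2
  v = 7
  u = 0
  d = 7
  return 0
After dead-code-elim (1 stmts):
  return 0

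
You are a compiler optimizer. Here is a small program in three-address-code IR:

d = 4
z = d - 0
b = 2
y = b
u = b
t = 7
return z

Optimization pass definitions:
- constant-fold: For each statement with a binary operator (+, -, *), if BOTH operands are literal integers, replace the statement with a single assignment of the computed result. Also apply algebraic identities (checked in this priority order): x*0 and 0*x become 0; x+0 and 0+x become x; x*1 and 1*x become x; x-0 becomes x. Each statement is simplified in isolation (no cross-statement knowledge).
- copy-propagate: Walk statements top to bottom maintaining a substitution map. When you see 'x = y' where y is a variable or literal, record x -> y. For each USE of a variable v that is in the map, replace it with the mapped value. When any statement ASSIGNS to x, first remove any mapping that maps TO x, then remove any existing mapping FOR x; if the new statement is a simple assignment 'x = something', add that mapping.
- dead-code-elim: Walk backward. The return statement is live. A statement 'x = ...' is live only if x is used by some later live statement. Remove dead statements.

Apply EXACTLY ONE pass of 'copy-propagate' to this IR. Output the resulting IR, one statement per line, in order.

Answer: d = 4
z = 4 - 0
b = 2
y = 2
u = 2
t = 7
return z

Derivation:
Applying copy-propagate statement-by-statement:
  [1] d = 4  (unchanged)
  [2] z = d - 0  -> z = 4 - 0
  [3] b = 2  (unchanged)
  [4] y = b  -> y = 2
  [5] u = b  -> u = 2
  [6] t = 7  (unchanged)
  [7] return z  (unchanged)
Result (7 stmts):
  d = 4
  z = 4 - 0
  b = 2
  y = 2
  u = 2
  t = 7
  return z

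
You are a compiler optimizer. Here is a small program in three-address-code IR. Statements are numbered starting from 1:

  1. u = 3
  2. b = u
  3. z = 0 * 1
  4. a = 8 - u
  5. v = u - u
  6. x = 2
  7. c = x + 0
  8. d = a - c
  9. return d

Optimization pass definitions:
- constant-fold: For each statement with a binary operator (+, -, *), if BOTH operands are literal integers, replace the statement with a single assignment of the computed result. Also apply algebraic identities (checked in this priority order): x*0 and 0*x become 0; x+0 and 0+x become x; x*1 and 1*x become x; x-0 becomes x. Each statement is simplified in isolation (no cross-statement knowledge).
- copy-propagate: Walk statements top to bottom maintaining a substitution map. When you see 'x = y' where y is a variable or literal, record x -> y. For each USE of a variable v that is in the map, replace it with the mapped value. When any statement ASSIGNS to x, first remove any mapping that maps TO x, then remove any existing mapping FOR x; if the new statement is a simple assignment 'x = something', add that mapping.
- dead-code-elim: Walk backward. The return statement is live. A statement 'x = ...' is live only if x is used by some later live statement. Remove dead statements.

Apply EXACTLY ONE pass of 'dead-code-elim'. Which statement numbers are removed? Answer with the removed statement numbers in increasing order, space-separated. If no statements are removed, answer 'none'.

Backward liveness scan:
Stmt 1 'u = 3': KEEP (u is live); live-in = []
Stmt 2 'b = u': DEAD (b not in live set ['u'])
Stmt 3 'z = 0 * 1': DEAD (z not in live set ['u'])
Stmt 4 'a = 8 - u': KEEP (a is live); live-in = ['u']
Stmt 5 'v = u - u': DEAD (v not in live set ['a'])
Stmt 6 'x = 2': KEEP (x is live); live-in = ['a']
Stmt 7 'c = x + 0': KEEP (c is live); live-in = ['a', 'x']
Stmt 8 'd = a - c': KEEP (d is live); live-in = ['a', 'c']
Stmt 9 'return d': KEEP (return); live-in = ['d']
Removed statement numbers: [2, 3, 5]
Surviving IR:
  u = 3
  a = 8 - u
  x = 2
  c = x + 0
  d = a - c
  return d

Answer: 2 3 5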